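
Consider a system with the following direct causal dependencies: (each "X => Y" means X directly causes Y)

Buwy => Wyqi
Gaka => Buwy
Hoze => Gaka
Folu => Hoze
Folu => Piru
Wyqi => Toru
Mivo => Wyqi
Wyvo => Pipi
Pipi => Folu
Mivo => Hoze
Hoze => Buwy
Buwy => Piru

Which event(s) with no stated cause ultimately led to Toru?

Tracing upstream from Toru: Toru ← Wyqi ← Buwy ← Hoze ← Folu ← Pipi ← Wyvo.
A separate upstream branch: Toru ← Wyqi ← Mivo.
Each of those chain origins has no stated cause.

Mivo, Wyvo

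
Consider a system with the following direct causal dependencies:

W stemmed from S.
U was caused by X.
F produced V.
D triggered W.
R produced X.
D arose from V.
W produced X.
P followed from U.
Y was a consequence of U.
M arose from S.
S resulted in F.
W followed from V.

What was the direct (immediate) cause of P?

U

Upstream contributors include S, F, V, D, W, X, R, but only U feeds directly into P.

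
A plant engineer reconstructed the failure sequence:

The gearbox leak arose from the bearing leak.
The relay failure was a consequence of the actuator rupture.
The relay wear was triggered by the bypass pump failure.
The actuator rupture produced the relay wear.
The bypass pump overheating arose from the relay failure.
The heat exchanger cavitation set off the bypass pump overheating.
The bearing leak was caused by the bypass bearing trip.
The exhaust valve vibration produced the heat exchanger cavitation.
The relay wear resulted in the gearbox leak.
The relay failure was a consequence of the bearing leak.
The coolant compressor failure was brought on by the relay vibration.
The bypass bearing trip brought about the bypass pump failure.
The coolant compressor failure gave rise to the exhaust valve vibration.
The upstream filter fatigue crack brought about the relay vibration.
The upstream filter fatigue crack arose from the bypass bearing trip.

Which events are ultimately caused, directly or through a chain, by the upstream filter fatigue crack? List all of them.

Direct effects: the relay vibration.
2 steps out: the coolant compressor failure.
3 steps out: the exhaust valve vibration.
4 steps out: the heat exchanger cavitation.
5 steps out: the bypass pump overheating.
Not reachable from it: the bypass bearing trip, the bypass pump failure, the actuator rupture, the bearing leak, the relay wear, the gearbox leak, the relay failure.

the bypass pump overheating, the coolant compressor failure, the exhaust valve vibration, the heat exchanger cavitation, the relay vibration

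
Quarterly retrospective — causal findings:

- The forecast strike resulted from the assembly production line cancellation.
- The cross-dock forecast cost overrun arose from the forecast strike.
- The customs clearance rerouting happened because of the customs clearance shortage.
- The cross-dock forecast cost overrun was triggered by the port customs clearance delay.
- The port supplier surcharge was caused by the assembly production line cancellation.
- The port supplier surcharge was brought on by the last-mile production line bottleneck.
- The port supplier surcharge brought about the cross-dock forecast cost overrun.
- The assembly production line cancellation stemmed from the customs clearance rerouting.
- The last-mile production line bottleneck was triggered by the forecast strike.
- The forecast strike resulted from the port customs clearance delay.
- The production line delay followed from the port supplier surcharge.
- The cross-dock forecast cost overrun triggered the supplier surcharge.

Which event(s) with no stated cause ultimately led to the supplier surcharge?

Tracing upstream from the supplier surcharge: the supplier surcharge ← the cross-dock forecast cost overrun ← the forecast strike ← the assembly production line cancellation ← the customs clearance rerouting ← the customs clearance shortage.
A separate upstream branch: the supplier surcharge ← the cross-dock forecast cost overrun ← the port customs clearance delay.
Each of those chain origins has no stated cause.

the customs clearance shortage, the port customs clearance delay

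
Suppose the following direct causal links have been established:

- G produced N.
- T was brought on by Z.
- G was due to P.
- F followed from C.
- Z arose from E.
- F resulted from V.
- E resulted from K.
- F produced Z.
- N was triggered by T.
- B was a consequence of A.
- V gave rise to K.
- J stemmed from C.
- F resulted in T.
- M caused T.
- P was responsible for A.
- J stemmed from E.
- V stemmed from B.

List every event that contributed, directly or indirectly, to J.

Immediate causes of J: C, E.
Further upstream: P, A, B, V, K.

A, B, C, E, K, P, V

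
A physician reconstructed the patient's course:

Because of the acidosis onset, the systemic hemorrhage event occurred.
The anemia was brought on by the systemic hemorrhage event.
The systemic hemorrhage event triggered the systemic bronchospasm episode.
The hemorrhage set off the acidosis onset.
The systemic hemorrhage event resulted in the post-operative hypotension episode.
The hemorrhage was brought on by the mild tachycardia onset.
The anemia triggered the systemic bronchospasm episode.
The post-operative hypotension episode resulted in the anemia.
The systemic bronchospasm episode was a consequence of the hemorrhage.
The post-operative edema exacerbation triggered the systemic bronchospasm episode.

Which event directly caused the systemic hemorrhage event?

Upstream contributors include the mild tachycardia onset, the hemorrhage, but only the acidosis onset feeds directly into the systemic hemorrhage event.

the acidosis onset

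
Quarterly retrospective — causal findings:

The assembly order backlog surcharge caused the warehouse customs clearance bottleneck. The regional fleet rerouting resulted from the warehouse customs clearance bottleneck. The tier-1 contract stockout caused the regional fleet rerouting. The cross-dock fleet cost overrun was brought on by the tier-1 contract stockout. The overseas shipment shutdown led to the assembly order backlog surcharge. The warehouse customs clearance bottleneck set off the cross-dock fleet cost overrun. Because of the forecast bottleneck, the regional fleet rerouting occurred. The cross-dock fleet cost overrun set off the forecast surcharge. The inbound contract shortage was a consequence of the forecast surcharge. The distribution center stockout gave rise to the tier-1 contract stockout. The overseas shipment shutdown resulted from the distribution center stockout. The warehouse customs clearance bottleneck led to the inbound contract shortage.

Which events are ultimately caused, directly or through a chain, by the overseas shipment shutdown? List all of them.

the assembly order backlog surcharge, the cross-dock fleet cost overrun, the forecast surcharge, the inbound contract shortage, the regional fleet rerouting, the warehouse customs clearance bottleneck

Direct effects: the assembly order backlog surcharge.
2 steps out: the warehouse customs clearance bottleneck.
3 steps out: the cross-dock fleet cost overrun, the regional fleet rerouting, the inbound contract shortage.
4 steps out: the forecast surcharge.
Not reachable from it: the distribution center stockout, the tier-1 contract stockout, the forecast bottleneck.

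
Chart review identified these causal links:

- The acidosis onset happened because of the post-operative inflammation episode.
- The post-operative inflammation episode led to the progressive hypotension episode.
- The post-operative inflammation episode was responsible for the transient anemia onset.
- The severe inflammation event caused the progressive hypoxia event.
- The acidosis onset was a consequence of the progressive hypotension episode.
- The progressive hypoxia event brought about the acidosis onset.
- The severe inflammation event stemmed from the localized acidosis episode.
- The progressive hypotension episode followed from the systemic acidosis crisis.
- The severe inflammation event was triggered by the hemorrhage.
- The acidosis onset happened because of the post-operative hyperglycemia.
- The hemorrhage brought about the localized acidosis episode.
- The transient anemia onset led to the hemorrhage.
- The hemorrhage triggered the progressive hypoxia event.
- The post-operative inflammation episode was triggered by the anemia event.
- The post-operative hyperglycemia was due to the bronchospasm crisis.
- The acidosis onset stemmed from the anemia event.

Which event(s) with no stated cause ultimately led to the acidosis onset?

the anemia event, the bronchospasm crisis, the systemic acidosis crisis

Tracing upstream from the acidosis onset: the acidosis onset ← the anemia event.
A separate upstream branch: the acidosis onset ← the post-operative hyperglycemia ← the bronchospasm crisis.
A separate upstream branch: the acidosis onset ← the progressive hypotension episode ← the systemic acidosis crisis.
Each of those chain origins has no stated cause.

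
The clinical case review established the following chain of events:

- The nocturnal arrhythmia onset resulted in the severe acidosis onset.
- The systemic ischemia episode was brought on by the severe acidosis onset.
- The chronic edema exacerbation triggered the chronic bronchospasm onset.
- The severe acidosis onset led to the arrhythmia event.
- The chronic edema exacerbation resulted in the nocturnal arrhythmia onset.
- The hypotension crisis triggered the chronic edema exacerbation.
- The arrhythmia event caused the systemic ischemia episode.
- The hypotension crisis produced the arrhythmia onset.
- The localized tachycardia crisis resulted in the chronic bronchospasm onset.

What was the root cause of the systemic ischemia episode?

Tracing upstream from the systemic ischemia episode: the systemic ischemia episode ← the severe acidosis onset ← the nocturnal arrhythmia onset ← the chronic edema exacerbation ← the hypotension crisis.
The hypotension crisis has no stated cause, so it is the root.

the hypotension crisis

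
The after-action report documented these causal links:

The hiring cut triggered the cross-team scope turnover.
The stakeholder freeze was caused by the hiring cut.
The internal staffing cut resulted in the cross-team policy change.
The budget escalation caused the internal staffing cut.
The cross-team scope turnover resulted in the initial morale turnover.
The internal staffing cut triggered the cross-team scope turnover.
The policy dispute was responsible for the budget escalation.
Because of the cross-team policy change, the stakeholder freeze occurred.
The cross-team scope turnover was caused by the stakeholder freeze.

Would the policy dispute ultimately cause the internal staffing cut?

Yes

There is a causal chain: the policy dispute → the budget escalation → the internal staffing cut.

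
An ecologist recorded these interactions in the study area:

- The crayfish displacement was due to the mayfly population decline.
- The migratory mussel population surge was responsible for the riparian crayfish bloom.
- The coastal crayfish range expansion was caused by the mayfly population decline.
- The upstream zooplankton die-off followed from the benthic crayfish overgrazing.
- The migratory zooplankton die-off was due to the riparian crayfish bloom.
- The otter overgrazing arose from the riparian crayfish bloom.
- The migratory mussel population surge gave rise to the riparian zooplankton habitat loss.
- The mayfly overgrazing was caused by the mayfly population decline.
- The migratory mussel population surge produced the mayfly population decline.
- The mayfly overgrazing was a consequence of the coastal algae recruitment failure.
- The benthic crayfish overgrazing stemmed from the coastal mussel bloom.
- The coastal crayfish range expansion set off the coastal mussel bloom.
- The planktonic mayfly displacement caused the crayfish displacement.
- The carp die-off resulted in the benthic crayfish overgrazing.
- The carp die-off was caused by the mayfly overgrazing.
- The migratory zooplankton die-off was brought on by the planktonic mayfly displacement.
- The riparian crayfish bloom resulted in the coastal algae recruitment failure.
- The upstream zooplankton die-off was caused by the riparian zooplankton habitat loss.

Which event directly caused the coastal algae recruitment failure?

the riparian crayfish bloom

Upstream contributors include the migratory mussel population surge, but only the riparian crayfish bloom feeds directly into the coastal algae recruitment failure.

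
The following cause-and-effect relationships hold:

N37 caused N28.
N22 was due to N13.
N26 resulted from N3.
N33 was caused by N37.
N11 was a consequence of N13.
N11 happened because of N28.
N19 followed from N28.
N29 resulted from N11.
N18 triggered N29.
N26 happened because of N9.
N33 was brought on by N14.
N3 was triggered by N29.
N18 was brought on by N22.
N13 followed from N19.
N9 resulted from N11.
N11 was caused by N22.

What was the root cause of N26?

Tracing upstream from N26: N26 ← N9 ← N11 ← N28 ← N37.
N37 has no stated cause, so it is the root.

N37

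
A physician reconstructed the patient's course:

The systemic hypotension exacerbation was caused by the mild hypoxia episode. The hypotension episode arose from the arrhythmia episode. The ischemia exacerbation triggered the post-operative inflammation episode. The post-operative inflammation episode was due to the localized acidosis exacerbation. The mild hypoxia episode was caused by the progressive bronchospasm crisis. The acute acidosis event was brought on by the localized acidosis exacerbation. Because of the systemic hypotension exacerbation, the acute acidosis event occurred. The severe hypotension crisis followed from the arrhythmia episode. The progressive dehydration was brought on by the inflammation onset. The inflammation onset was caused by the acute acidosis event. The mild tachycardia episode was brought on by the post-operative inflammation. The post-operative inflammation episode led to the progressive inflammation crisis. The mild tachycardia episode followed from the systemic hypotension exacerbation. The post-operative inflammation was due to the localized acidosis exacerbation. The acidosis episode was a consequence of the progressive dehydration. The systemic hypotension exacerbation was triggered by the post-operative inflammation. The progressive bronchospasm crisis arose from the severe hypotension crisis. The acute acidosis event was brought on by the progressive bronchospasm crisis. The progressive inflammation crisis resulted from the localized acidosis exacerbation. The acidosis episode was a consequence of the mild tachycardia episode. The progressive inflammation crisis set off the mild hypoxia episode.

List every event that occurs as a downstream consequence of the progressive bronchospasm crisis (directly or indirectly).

the acidosis episode, the acute acidosis event, the inflammation onset, the mild hypoxia episode, the mild tachycardia episode, the progressive dehydration, the systemic hypotension exacerbation

Direct effects: the mild hypoxia episode, the acute acidosis event.
2 steps out: the systemic hypotension exacerbation, the inflammation onset.
3 steps out: the mild tachycardia episode, the progressive dehydration.
4 steps out: the acidosis episode.
Not reachable from it: the arrhythmia episode, the ischemia exacerbation, the hypotension episode, the severe hypotension crisis, the localized acidosis exacerbation, the post-operative inflammation episode, the post-operative inflammation, the progressive inflammation crisis.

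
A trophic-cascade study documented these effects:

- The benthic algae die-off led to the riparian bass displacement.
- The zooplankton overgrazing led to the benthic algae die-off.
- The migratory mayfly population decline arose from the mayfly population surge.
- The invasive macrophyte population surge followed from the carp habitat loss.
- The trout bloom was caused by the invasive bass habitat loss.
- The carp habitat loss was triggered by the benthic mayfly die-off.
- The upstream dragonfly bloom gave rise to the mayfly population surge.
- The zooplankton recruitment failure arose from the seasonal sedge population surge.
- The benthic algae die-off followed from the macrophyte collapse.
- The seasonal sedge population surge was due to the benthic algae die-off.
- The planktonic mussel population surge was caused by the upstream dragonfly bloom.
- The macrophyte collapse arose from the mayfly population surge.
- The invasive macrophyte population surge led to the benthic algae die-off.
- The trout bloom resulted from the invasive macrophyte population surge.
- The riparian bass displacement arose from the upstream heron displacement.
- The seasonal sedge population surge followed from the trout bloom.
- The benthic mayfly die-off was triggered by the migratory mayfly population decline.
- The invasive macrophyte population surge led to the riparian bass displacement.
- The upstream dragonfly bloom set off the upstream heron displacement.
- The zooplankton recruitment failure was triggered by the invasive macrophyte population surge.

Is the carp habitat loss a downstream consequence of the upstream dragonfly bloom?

There is a causal chain: the upstream dragonfly bloom → the mayfly population surge → the migratory mayfly population decline → the benthic mayfly die-off → the carp habitat loss.

Yes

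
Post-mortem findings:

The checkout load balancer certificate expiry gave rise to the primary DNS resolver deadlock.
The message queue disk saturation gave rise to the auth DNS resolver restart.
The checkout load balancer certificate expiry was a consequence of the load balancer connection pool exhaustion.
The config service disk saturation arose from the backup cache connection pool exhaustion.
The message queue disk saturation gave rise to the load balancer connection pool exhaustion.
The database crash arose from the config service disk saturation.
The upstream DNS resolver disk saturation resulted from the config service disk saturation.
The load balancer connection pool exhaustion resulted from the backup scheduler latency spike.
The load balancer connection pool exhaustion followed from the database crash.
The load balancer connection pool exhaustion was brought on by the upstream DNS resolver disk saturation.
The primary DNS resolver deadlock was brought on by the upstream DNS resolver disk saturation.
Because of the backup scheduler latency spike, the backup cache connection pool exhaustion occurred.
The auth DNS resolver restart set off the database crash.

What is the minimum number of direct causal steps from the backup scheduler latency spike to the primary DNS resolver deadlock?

3

Shortest chain: the backup scheduler latency spike → the load balancer connection pool exhaustion → the checkout load balancer certificate expiry → the primary DNS resolver deadlock.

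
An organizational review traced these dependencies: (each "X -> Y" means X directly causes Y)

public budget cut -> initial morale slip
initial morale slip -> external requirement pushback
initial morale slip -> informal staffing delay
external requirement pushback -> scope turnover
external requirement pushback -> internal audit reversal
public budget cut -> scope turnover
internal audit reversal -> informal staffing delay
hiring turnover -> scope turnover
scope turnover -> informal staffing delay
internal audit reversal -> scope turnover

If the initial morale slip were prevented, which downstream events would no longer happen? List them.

Downstream of the initial morale slip: the external requirement pushback, the internal audit reversal, the scope turnover, the informal staffing delay.
Of those, still caused via another path: the scope turnover, the informal staffing delay.
The remainder have no surviving cause.

the external requirement pushback, the internal audit reversal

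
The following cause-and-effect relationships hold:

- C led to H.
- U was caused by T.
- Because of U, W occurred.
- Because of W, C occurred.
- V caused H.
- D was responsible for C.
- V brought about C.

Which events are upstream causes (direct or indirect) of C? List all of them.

D, T, U, V, W

Immediate causes of C: V, D, W.
Further upstream: T, U.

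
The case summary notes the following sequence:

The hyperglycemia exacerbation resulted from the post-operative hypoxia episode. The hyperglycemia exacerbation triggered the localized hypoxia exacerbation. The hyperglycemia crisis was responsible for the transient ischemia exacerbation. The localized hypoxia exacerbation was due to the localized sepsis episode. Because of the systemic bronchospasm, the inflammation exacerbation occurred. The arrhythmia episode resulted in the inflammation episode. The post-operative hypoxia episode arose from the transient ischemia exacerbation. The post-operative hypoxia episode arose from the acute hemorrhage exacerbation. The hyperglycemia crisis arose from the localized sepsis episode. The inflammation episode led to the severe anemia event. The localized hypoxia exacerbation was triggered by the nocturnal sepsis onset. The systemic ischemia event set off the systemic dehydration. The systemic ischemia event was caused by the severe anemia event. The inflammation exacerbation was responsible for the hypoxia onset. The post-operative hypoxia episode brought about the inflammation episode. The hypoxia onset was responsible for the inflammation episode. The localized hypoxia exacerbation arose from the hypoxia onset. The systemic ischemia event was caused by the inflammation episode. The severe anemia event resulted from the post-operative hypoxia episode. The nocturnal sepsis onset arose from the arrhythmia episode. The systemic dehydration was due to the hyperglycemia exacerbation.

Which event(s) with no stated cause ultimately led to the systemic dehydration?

Tracing upstream from the systemic dehydration: the systemic dehydration ← the systemic ischemia event ← the inflammation episode ← the hypoxia onset ← the inflammation exacerbation ← the systemic bronchospasm.
A separate upstream branch: the systemic dehydration ← the hyperglycemia exacerbation ← the post-operative hypoxia episode ← the transient ischemia exacerbation ← the hyperglycemia crisis ← the localized sepsis episode.
A separate upstream branch: the systemic dehydration ← the systemic ischemia event ← the inflammation episode ← the arrhythmia episode.
A separate upstream branch: the systemic dehydration ← the hyperglycemia exacerbation ← the post-operative hypoxia episode ← the acute hemorrhage exacerbation.
Each of those chain origins has no stated cause.

the acute hemorrhage exacerbation, the arrhythmia episode, the localized sepsis episode, the systemic bronchospasm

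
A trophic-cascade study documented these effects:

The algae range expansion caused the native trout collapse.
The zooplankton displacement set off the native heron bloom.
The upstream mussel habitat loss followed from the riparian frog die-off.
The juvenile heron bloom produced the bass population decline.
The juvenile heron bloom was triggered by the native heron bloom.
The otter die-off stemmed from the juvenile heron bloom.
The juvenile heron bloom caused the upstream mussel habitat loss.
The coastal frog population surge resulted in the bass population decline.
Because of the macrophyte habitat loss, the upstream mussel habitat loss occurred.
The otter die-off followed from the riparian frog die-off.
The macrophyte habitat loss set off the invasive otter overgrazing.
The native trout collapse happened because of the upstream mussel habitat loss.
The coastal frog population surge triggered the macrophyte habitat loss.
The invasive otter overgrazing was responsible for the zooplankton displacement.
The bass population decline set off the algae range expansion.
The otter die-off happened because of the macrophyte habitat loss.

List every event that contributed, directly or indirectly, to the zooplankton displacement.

the coastal frog population surge, the invasive otter overgrazing, the macrophyte habitat loss

Immediate cause of the zooplankton displacement: the invasive otter overgrazing.
Further upstream: the coastal frog population surge, the macrophyte habitat loss.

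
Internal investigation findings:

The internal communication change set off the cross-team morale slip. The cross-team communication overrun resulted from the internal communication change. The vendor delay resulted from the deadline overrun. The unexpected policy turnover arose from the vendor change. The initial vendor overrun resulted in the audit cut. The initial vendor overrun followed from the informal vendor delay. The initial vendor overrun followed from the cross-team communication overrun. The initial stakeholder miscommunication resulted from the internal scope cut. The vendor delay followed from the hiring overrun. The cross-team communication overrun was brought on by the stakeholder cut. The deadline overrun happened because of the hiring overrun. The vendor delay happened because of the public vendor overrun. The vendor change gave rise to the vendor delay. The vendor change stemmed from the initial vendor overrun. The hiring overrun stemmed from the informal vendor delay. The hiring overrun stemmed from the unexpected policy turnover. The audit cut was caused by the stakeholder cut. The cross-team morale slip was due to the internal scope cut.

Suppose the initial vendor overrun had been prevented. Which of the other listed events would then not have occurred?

Downstream of the initial vendor overrun: the vendor change, the unexpected policy turnover, the audit cut, the hiring overrun, the deadline overrun, the vendor delay.
Of those, still caused via another path: the audit cut, the hiring overrun, the deadline overrun, the vendor delay.
The remainder have no surviving cause.

the unexpected policy turnover, the vendor change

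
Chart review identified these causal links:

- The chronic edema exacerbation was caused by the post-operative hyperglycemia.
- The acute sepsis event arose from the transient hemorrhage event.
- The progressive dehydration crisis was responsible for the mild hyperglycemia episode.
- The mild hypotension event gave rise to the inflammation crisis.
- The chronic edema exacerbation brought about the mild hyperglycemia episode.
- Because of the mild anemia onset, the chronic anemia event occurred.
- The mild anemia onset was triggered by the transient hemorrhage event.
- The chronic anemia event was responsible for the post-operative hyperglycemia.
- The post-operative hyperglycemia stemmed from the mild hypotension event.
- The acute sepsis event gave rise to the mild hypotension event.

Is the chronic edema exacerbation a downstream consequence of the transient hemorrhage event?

There is a causal chain: the transient hemorrhage event → the mild anemia onset → the chronic anemia event → the post-operative hyperglycemia → the chronic edema exacerbation.

Yes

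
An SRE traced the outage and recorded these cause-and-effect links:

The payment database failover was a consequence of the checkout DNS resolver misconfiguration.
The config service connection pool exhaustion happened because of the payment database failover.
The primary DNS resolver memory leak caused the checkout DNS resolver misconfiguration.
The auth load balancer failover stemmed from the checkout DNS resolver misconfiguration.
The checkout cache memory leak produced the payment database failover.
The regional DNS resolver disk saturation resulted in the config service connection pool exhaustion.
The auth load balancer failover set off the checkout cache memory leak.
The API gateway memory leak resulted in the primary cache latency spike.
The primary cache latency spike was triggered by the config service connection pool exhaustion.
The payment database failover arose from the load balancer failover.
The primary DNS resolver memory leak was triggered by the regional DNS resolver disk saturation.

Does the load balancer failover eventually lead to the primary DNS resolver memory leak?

No

The load balancer failover leads to the payment database failover, the config service connection pool exhaustion, the primary cache latency spike; the primary DNS resolver memory leak is not among them.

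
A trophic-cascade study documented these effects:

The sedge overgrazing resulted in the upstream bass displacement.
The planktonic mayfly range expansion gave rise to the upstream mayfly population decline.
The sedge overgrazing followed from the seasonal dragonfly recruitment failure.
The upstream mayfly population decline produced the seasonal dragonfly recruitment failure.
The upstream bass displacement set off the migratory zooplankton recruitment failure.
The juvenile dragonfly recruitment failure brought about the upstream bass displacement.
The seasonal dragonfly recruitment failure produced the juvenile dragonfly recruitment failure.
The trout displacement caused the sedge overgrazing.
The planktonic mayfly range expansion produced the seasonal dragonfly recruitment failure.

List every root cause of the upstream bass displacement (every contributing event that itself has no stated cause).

the planktonic mayfly range expansion, the trout displacement

Tracing upstream from the upstream bass displacement: the upstream bass displacement ← the juvenile dragonfly recruitment failure ← the seasonal dragonfly recruitment failure ← the planktonic mayfly range expansion.
A separate upstream branch: the upstream bass displacement ← the sedge overgrazing ← the trout displacement.
Each of those chain origins has no stated cause.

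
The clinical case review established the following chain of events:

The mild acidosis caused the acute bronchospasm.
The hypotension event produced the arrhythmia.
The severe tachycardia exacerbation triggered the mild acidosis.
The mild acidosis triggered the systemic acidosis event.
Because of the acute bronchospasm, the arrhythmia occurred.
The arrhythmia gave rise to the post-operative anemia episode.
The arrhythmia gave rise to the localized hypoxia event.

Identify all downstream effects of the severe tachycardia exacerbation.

the acute bronchospasm, the arrhythmia, the localized hypoxia event, the mild acidosis, the post-operative anemia episode, the systemic acidosis event

Direct effects: the mild acidosis.
2 steps out: the systemic acidosis event, the acute bronchospasm.
3 steps out: the arrhythmia.
4 steps out: the localized hypoxia event, the post-operative anemia episode.
Not reachable from it: the hypotension event.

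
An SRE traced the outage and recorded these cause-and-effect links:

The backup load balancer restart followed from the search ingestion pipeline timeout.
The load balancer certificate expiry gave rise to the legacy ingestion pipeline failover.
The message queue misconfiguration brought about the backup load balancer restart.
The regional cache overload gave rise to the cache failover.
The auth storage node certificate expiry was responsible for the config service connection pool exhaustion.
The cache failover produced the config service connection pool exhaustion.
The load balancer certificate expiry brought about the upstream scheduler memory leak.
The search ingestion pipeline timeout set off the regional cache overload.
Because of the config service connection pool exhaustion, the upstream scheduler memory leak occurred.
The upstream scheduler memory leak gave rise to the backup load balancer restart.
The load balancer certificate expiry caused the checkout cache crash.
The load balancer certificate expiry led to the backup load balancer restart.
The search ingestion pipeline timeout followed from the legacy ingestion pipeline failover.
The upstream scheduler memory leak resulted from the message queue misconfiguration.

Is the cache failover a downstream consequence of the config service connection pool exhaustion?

The config service connection pool exhaustion leads to the upstream scheduler memory leak, the backup load balancer restart; the cache failover is not among them.

No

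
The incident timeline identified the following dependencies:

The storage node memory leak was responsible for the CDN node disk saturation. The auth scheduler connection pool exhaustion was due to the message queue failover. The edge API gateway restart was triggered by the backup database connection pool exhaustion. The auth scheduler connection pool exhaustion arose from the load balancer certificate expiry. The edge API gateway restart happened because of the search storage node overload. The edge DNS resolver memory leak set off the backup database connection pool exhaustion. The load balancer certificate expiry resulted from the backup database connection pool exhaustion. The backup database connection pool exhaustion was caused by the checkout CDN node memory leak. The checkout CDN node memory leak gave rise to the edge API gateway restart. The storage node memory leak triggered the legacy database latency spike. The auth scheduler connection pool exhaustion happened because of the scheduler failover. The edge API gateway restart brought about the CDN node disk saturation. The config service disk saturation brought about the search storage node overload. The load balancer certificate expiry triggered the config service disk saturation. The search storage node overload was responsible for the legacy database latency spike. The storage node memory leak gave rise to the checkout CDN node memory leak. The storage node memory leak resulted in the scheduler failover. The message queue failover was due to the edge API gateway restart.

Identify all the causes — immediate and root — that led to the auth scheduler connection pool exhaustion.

Immediate causes of the auth scheduler connection pool exhaustion: the load balancer certificate expiry, the message queue failover, the scheduler failover.
Further upstream: the storage node memory leak, the edge DNS resolver memory leak, the checkout CDN node memory leak, the backup database connection pool exhaustion, the config service disk saturation, the search storage node overload, the edge API gateway restart.

the backup database connection pool exhaustion, the checkout CDN node memory leak, the config service disk saturation, the edge API gateway restart, the edge DNS resolver memory leak, the load balancer certificate expiry, the message queue failover, the scheduler failover, the search storage node overload, the storage node memory leak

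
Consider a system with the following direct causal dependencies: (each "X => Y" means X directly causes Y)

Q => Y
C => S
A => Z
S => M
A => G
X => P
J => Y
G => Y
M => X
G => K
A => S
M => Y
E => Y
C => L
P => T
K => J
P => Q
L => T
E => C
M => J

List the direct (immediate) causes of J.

K, M

Upstream contributors include E, C, A, S, G, but only K, M feed directly into J.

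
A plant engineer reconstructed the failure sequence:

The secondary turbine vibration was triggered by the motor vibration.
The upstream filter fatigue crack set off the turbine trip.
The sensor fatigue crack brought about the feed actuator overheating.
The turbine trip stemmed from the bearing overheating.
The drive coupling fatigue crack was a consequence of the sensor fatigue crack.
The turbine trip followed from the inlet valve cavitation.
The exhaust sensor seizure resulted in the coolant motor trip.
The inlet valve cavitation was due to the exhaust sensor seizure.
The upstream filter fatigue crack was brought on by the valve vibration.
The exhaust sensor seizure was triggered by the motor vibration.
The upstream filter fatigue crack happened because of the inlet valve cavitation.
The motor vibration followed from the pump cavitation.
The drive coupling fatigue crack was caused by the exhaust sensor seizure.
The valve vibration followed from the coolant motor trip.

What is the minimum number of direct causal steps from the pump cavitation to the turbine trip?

4

Shortest chain: the pump cavitation → the motor vibration → the exhaust sensor seizure → the inlet valve cavitation → the turbine trip.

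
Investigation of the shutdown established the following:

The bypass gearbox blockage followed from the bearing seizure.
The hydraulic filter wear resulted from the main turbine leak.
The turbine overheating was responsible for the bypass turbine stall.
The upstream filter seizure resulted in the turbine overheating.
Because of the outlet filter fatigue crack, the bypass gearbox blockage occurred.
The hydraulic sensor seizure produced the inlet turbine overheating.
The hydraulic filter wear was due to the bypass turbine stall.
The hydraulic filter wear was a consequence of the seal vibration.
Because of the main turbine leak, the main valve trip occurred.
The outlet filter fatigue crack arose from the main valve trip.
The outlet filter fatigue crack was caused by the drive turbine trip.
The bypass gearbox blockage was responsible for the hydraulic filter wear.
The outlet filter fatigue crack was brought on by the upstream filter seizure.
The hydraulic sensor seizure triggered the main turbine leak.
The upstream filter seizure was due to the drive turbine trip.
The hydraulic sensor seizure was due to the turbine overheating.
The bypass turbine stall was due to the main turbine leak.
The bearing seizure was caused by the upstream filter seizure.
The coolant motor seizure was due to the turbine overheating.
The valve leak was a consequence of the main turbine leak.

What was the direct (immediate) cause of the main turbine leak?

Upstream contributors include the drive turbine trip, the upstream filter seizure, the turbine overheating, but only the hydraulic sensor seizure feeds directly into the main turbine leak.

the hydraulic sensor seizure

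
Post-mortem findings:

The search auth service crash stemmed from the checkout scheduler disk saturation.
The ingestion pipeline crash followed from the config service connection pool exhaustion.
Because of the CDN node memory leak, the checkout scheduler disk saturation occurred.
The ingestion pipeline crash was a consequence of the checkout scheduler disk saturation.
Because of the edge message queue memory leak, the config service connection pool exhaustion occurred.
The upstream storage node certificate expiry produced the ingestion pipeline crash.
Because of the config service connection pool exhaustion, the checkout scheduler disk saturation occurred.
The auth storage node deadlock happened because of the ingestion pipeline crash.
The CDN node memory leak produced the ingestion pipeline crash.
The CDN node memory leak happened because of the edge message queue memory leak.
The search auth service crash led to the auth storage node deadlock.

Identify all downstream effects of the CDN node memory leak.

Direct effects: the checkout scheduler disk saturation, the ingestion pipeline crash.
2 steps out: the search auth service crash, the auth storage node deadlock.
Not reachable from it: the edge message queue memory leak, the config service connection pool exhaustion, the upstream storage node certificate expiry.

the auth storage node deadlock, the checkout scheduler disk saturation, the ingestion pipeline crash, the search auth service crash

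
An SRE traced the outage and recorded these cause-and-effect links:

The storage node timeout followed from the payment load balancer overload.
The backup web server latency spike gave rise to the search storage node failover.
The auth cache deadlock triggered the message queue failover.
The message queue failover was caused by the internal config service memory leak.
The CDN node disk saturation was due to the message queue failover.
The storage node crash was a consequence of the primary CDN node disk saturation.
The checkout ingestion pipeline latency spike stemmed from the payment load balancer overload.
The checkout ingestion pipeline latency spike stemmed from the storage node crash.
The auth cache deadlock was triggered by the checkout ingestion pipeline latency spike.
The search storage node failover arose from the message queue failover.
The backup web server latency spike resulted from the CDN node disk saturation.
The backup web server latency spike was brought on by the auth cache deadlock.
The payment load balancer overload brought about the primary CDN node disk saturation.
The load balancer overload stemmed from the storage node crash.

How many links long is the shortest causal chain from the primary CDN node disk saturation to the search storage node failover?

5

Shortest chain: the primary CDN node disk saturation → the storage node crash → the checkout ingestion pipeline latency spike → the auth cache deadlock → the message queue failover → the search storage node failover.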